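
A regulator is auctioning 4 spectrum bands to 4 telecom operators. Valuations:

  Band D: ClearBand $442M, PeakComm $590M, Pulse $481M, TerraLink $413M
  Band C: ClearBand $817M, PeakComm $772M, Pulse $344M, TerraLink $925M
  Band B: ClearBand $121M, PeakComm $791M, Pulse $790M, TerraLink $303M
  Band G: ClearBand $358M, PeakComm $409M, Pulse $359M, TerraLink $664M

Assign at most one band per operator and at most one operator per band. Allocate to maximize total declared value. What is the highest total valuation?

Maximum total: $2861M

Optimal: ClearBand→Band C ($817M), PeakComm→Band D ($590M), Pulse→Band B ($790M), TerraLink→Band G ($664M) — total 817+590+790+664 = $2861M.
Column-greedy (each band in turn goes to its best remaining operator) gives $2663M, worse by 198.
Swapping ClearBand↔TerraLink (ClearBand→Band G $358M, TerraLink→Band C $925M) loses 198.
Checked against all permutations: $2861M is optimal.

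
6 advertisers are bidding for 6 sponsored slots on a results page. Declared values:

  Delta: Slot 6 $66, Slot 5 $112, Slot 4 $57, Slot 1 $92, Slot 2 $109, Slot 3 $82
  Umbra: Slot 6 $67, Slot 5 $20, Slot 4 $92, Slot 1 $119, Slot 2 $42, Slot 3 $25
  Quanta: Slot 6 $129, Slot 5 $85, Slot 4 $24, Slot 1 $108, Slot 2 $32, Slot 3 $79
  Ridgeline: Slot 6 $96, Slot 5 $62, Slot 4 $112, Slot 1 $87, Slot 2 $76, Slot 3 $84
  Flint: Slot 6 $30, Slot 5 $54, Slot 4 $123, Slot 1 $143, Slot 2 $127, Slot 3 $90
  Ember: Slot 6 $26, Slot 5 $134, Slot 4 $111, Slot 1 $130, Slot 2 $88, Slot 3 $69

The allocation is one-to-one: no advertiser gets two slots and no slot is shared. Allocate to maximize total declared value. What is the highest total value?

Treat this as an assignment problem: match each advertiser to one slot.
Optimal: Delta→Slot 3 ($82), Umbra→Slot 1 ($119), Quanta→Slot 6 ($129), Ridgeline→Slot 4 ($112), Flint→Slot 2 ($127), Ember→Slot 5 ($134) — total 82+119+129+112+127+134 = $703.
Max-entry greedy (repeatedly take the single best remaining cell) gives $652, worse by 51.
Next-best assignment: Delta→Slot 2, Umbra→Slot 1, Quanta→Slot 6, Ridgeline→Slot 3, Flint→Slot 4, Ember→Slot 5 = $698.
No other one-to-one assignment exceeds $703.

Max total: $703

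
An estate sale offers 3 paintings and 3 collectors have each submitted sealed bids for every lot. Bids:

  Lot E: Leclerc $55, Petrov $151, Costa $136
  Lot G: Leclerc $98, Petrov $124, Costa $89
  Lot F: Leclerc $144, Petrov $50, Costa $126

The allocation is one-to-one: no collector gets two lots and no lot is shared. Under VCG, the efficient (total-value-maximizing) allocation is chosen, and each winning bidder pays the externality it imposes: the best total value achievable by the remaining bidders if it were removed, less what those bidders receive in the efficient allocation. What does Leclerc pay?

Efficient allocation: Leclerc→Lot F ($144), Petrov→Lot G ($124), Costa→Lot E ($136); total welfare W = $404.
Leclerc receives Lot F at value $144, so the others get W − 144 = $260.
Without Leclerc: best allocation of the remaining 2 bidders over all 3 lots is Petrov→Lot E ($151), Costa→Lot F ($126), total $277.
VCG payment = (others' best without Leclerc) − (others' welfare with Leclerc) = 277 − 260 = $17.

Leclerc pays $17.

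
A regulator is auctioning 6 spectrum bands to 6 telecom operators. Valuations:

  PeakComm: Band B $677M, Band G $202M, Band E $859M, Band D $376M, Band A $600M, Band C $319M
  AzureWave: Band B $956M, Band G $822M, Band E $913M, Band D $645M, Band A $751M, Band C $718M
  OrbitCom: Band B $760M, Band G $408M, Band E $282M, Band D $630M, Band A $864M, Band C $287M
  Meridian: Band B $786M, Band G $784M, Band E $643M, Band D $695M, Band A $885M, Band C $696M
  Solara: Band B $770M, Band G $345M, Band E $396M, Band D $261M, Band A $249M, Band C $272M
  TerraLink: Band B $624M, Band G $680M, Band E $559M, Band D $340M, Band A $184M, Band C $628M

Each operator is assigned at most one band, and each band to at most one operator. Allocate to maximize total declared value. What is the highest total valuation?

Max total: $4638M

Optimal: PeakComm→Band E ($859M), AzureWave→Band G ($822M), OrbitCom→Band A ($864M), Meridian→Band D ($695M), Solara→Band B ($770M), TerraLink→Band C ($628M) — total 859+822+864+695+770+628 = $4638M.
Max-entry greedy (repeatedly take the single best remaining cell) gives $4282M, worse by 356.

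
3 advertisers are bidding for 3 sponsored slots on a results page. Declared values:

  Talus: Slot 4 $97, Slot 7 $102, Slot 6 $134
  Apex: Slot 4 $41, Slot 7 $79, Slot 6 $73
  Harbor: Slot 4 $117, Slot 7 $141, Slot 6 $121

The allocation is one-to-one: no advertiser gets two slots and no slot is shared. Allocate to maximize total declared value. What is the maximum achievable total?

Optimal: Talus→Slot 6 ($134), Apex→Slot 7 ($79), Harbor→Slot 4 ($117) — total 134+79+117 = $330.
Max-entry greedy (repeatedly take the single best remaining cell) gives $316, worse by 14.
Swapping Apex↔Harbor (Apex→Slot 4 $41, Harbor→Slot 7 $141) loses 14.

Max total: $330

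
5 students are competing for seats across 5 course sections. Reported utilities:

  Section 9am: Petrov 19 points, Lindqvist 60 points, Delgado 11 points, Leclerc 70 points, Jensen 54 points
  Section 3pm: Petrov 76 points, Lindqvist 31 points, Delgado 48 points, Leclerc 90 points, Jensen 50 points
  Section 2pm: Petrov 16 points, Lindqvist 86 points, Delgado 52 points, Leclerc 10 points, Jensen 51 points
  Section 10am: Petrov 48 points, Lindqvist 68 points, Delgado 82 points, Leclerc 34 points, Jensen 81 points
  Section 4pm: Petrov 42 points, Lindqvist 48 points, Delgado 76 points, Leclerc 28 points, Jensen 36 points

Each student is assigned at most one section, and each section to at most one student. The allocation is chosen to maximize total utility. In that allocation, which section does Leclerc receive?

This is the linear assignment problem.
Optimal: Petrov→Section 3pm (76 points), Lindqvist→Section 2pm (86 points), Delgado→Section 4pm (76 points), Leclerc→Section 9am (70 points), Jensen→Section 10am (81 points) — total 76+86+76+70+81 = 389 points.
Column-greedy (each section in turn goes to its best remaining student) gives 350 points, worse by 39.
Next-best assignment: Petrov→Section 10am, Lindqvist→Section 2pm, Delgado→Section 4pm, Leclerc→Section 3pm, Jensen→Section 9am = 354 points.
Swapping Lindqvist↔Jensen (Lindqvist→Section 10am 68 points, Jensen→Section 2pm 51 points) loses 48.
No other one-to-one assignment exceeds 389 points.
Leclerc's own top section is Section 3pm (90 points), but forcing Leclerc→Section 3pm and reassigning the rest optimally gives only 354 points — worse by 35.

Leclerc receives Section 9am.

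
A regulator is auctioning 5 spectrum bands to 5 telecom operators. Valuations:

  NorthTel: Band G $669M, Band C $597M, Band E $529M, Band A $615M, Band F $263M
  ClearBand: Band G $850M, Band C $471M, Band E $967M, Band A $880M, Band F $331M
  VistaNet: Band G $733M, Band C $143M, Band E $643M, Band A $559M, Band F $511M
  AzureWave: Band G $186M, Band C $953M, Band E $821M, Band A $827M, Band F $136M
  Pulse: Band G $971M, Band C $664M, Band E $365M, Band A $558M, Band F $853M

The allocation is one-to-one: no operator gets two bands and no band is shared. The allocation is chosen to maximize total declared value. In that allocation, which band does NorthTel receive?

Optimal: NorthTel→Band A ($615M), ClearBand→Band E ($967M), VistaNet→Band G ($733M), AzureWave→Band C ($953M), Pulse→Band F ($853M) — total 615+967+733+953+853 = $4121M.
Column-greedy (each band in turn goes to its best remaining operator) gives $4017M, worse by 104.
Next-best assignment: NorthTel→Band A, ClearBand→Band E, VistaNet→Band F, AzureWave→Band C, Pulse→Band G = $4017M.
Swapping VistaNet↔NorthTel (VistaNet→Band A $559M, NorthTel→Band G $669M) loses 120.
Every other assignment is strictly worse.
NorthTel's own top band is Band G ($669M), but forcing NorthTel→Band G and reassigning the rest optimally gives only $4001M — worse by 120.

NorthTel receives Band A.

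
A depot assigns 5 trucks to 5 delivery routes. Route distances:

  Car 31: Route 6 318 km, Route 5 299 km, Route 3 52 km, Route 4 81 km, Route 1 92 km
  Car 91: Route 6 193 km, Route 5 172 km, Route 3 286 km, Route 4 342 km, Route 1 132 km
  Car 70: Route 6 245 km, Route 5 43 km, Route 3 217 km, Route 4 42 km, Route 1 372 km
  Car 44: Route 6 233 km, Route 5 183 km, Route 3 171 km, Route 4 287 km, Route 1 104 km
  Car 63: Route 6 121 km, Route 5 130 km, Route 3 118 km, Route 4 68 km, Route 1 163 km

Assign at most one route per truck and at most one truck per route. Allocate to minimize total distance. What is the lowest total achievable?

Optimal: Car 31→Route 3 (52 km), Car 91→Route 6 (193 km), Car 70→Route 5 (43 km), Car 44→Route 1 (104 km), Car 63→Route 4 (68 km) — total 52+193+43+104+68 = 460 km.
Column-greedy (each route in turn goes to its cheapest remaining truck) gives 635 km, worse by 175.
Next-best assignment: Car 31→Route 3, Car 91→Route 5, Car 70→Route 4, Car 44→Route 1, Car 63→Route 6 = 491 km.
Checked against all permutations: 460 km is optimal.

Min total: 460 km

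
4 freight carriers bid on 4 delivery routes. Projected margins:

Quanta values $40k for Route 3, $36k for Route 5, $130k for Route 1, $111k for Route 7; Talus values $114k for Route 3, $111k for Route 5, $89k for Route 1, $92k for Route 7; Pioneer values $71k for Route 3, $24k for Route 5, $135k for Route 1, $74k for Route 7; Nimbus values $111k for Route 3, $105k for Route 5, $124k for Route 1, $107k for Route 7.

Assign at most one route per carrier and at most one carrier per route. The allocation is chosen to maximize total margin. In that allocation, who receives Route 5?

Talus receives Route 5.

Optimal: Quanta→Route 7 ($111k), Talus→Route 5 ($111k), Pioneer→Route 1 ($135k), Nimbus→Route 3 ($111k) — total 111+111+135+111 = $468k.
Row-greedy (each carrier in turn takes its best remaining route) gives $423k, worse by 45.
Next-best assignment: Quanta→Route 7, Talus→Route 3, Pioneer→Route 1, Nimbus→Route 5 = $465k.
Every other assignment is strictly worse.
Talus's own top route is Route 3 ($114k), but forcing Talus→Route 3 and reassigning the rest optimally gives only $465k — worse by 3.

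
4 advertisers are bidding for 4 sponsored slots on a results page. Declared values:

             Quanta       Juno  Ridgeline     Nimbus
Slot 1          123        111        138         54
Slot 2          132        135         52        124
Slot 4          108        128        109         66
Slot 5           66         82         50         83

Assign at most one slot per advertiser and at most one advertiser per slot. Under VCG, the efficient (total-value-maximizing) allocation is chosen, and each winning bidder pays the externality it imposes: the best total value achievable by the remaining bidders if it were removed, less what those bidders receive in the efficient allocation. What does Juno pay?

Efficient allocation: Quanta→Slot 2 ($132), Juno→Slot 4 ($128), Ridgeline→Slot 1 ($138), Nimbus→Slot 5 ($83); total welfare W = $481.
Juno receives Slot 4 at value $128, so the others get W − 128 = $353.
Without Juno: best allocation of the remaining 3 bidders over all 4 slots is Quanta→Slot 4 ($108), Ridgeline→Slot 1 ($138), Nimbus→Slot 2 ($124), total $370.
VCG payment = (others' best without Juno) − (others' welfare with Juno) = 370 − 353 = $17.

Juno pays $17.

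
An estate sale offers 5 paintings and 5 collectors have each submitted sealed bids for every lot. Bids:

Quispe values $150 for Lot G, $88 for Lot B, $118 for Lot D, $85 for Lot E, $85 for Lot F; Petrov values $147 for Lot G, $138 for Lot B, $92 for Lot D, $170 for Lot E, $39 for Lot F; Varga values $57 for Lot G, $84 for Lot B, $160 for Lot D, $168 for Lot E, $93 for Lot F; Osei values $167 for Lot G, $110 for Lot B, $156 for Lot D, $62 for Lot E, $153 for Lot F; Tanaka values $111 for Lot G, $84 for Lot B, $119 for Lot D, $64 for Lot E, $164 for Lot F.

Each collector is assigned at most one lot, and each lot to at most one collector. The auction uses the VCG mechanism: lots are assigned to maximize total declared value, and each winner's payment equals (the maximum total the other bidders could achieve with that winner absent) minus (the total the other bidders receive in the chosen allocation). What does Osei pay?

Efficient allocation: Quispe→Lot G ($150), Petrov→Lot B ($138), Varga→Lot E ($168), Osei→Lot D ($156), Tanaka→Lot F ($164); total welfare W = $776.
Osei receives Lot D at value $156, so the others get W − 156 = $620.
Without Osei: best allocation of the remaining 4 bidders over all 5 lots is Quispe→Lot G ($150), Petrov→Lot E ($170), Varga→Lot D ($160), Tanaka→Lot F ($164), total $644.
VCG payment = (others' best without Osei) − (others' welfare with Osei) = 644 − 620 = $24.

Osei pays $24.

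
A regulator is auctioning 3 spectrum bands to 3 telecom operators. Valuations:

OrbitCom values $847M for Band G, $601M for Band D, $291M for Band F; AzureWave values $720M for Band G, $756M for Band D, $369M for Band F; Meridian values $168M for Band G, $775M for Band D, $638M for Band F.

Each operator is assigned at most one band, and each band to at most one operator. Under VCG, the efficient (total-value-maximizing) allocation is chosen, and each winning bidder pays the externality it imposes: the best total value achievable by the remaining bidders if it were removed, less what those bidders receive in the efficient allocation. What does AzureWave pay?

Efficient allocation: OrbitCom→Band G ($847M), AzureWave→Band D ($756M), Meridian→Band F ($638M); total welfare W = $2241M.
AzureWave receives Band D at value $756M, so the others get W − 756 = $1485M.
Without AzureWave: best allocation of the remaining 2 bidders over all 3 bands is OrbitCom→Band G ($847M), Meridian→Band D ($775M), total $1622M.
VCG payment = (others' best without AzureWave) − (others' welfare with AzureWave) = 1622 − 1485 = $137M.

AzureWave pays $137M.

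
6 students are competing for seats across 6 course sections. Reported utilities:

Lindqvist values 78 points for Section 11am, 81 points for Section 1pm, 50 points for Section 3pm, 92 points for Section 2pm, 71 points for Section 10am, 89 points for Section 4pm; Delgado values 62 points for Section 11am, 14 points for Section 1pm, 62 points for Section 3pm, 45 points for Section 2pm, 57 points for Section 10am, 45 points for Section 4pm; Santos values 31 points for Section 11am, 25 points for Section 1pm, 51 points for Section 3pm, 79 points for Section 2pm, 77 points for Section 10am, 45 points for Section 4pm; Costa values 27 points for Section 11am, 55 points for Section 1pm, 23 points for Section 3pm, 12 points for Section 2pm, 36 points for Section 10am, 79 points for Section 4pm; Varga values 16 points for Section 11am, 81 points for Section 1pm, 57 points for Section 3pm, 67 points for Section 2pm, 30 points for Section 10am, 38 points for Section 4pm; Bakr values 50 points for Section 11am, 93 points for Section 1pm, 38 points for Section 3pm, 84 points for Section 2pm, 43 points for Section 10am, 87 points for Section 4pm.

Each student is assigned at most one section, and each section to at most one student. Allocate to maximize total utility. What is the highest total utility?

Max total: 461 points

Optimal: Lindqvist→Section 11am (78 points), Delgado→Section 3pm (62 points), Santos→Section 10am (77 points), Costa→Section 4pm (79 points), Varga→Section 1pm (81 points), Bakr→Section 2pm (84 points) — total 78+62+77+79+81+84 = 461 points.
Max-entry greedy (repeatedly take the single best remaining cell) gives 460 points, worse by 1.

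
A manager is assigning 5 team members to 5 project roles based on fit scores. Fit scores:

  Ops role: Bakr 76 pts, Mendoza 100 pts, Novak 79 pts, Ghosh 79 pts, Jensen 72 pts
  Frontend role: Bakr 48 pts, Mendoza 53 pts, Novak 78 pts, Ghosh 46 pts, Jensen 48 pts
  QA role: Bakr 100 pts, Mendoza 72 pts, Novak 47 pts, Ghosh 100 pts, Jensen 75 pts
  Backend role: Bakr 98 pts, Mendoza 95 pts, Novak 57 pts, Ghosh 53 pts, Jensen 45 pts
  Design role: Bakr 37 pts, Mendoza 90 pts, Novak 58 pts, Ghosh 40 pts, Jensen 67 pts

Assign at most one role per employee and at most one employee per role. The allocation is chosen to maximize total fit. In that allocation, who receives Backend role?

Bakr receives Backend role.

Optimal: Bakr→Backend role (98 pts), Mendoza→Ops role (100 pts), Novak→Frontend role (78 pts), Ghosh→QA role (100 pts), Jensen→Design role (67 pts) — total 98+100+78+100+67 = 443 pts.
Checked against all permutations: 443 pts is optimal.
Bakr's own top role is QA role (100 pts), but forcing Bakr→QA role and reassigning the rest optimally gives only 419 pts — worse by 24.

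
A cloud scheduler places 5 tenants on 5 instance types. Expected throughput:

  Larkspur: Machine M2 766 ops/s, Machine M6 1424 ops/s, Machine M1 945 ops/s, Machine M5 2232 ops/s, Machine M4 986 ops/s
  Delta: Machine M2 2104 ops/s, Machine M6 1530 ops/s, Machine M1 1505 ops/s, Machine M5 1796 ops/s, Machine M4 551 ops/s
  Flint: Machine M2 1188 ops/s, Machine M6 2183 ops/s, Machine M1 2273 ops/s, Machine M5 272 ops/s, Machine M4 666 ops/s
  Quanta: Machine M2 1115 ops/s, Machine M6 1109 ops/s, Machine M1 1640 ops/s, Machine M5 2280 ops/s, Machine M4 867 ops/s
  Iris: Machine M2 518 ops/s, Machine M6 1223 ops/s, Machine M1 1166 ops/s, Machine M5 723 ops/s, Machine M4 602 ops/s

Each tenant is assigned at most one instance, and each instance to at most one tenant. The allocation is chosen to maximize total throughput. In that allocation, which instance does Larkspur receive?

Larkspur receives Machine M4.

Optimal: Larkspur→Machine M4 (986 ops/s), Delta→Machine M2 (2104 ops/s), Flint→Machine M1 (2273 ops/s), Quanta→Machine M5 (2280 ops/s), Iris→Machine M6 (1223 ops/s) — total 986+2104+2273+2280+1223 = 8866 ops/s.
Row-greedy (each tenant in turn takes its best remaining instance) gives 8320 ops/s, worse by 546.
Checked against all permutations: 8866 ops/s is optimal.
Larkspur's own top instance is Machine M5 (2232 ops/s), but forcing Larkspur→Machine M5 and reassigning the rest optimally gives only 8761 ops/s — worse by 105.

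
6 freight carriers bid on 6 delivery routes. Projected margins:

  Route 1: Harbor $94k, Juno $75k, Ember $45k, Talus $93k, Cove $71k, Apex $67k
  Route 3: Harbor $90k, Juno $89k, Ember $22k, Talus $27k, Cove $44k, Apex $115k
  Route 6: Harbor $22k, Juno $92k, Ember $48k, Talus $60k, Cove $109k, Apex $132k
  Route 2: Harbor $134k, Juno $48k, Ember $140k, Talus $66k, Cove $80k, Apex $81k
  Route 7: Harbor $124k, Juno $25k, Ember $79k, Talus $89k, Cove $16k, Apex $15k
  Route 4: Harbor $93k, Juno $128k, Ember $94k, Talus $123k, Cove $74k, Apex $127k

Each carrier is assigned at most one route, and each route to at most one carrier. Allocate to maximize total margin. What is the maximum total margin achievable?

This is the linear assignment problem.
Optimal: Harbor→Route 7 ($124k), Juno→Route 4 ($128k), Ember→Route 2 ($140k), Talus→Route 1 ($93k), Cove→Route 6 ($109k), Apex→Route 3 ($115k) — total 124+128+140+93+109+115 = $709k.
Max-entry greedy (repeatedly take the single best remaining cell) gives $661k, worse by 48.
Next-best assignment: Harbor→Route 7, Juno→Route 1, Ember→Route 2, Talus→Route 4, Cove→Route 6, Apex→Route 3 = $686k.
Swapping Cove↔Ember (Cove→Route 2 $80k, Ember→Route 6 $48k) loses 121.

Maximum total: $709k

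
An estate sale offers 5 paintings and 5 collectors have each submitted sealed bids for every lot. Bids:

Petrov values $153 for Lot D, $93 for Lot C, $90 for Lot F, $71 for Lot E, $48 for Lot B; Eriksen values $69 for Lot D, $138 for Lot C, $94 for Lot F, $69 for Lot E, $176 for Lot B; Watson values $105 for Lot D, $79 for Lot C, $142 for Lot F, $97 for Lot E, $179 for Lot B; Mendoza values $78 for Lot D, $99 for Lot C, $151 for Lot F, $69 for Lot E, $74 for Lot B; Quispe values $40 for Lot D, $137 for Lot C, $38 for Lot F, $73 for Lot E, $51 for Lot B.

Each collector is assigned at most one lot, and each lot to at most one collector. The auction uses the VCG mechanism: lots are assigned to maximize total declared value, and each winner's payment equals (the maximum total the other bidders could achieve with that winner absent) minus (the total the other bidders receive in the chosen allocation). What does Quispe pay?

Efficient allocation: Petrov→Lot D ($153), Eriksen→Lot B ($176), Watson→Lot E ($97), Mendoza→Lot F ($151), Quispe→Lot C ($137); total welfare W = $714.
Quispe receives Lot C at value $137, so the others get W − 137 = $577.
Without Quispe: best allocation of the remaining 4 bidders over all 5 lots is Petrov→Lot D ($153), Eriksen→Lot C ($138), Watson→Lot B ($179), Mendoza→Lot F ($151), total $621.
VCG payment = (others' best without Quispe) − (others' welfare with Quispe) = 621 − 577 = $44.

Quispe pays $44.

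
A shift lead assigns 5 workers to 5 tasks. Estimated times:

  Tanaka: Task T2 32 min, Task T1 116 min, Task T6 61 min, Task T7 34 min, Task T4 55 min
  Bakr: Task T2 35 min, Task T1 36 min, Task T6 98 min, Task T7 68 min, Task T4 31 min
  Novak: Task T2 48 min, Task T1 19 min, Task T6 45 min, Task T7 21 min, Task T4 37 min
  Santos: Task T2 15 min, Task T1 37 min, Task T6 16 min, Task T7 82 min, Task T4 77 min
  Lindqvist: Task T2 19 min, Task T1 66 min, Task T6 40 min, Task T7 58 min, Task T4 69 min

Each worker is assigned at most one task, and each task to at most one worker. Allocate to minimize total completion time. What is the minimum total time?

Min total: 119 min

This is the linear assignment problem.
Optimal: Tanaka→Task T7 (34 min), Bakr→Task T4 (31 min), Novak→Task T1 (19 min), Santos→Task T6 (16 min), Lindqvist→Task T2 (19 min) — total 34+31+19+16+19 = 119 min.
Min-entry greedy (repeatedly take the single cheapest remaining cell) gives 139 min, worse by 20.
Next-best assignment: Tanaka→Task T7, Bakr→Task T4, Novak→Task T1, Santos→Task T2, Lindqvist→Task T6 = 139 min.
Checked against all permutations: 119 min is optimal.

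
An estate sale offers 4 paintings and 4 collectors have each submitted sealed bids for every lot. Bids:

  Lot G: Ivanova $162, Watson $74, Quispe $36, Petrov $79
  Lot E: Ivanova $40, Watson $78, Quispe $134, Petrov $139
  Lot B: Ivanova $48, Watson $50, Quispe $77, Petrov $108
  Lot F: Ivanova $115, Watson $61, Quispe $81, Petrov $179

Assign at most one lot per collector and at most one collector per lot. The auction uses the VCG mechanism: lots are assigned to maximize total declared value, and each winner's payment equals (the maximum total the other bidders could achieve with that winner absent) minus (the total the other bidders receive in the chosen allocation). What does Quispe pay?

Quispe pays $28.

Efficient allocation: Ivanova→Lot G ($162), Watson→Lot B ($50), Quispe→Lot E ($134), Petrov→Lot F ($179); total welfare W = $525.
Quispe receives Lot E at value $134, so the others get W − 134 = $391.
Without Quispe: best allocation of the remaining 3 bidders over all 4 lots is Ivanova→Lot G ($162), Watson→Lot E ($78), Petrov→Lot F ($179), total $419.
VCG payment = (others' best without Quispe) − (others' welfare with Quispe) = 419 − 391 = $28.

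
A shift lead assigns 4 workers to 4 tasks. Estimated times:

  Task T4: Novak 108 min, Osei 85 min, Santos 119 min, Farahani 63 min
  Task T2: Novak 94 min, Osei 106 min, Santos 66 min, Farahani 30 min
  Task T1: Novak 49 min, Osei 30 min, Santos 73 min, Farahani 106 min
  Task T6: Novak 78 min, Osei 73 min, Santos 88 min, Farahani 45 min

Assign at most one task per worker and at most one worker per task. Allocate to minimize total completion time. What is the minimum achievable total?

Min total: 237 min

Optimal: Novak→Task T6 (78 min), Osei→Task T1 (30 min), Santos→Task T2 (66 min), Farahani→Task T4 (63 min) — total 78+30+66+63 = 237 min.
Min-entry greedy (repeatedly take the single cheapest remaining cell) gives 257 min, worse by 20.
Swapping Santos↔Osei (Santos→Task T1 73 min, Osei→Task T2 106 min) adds 83.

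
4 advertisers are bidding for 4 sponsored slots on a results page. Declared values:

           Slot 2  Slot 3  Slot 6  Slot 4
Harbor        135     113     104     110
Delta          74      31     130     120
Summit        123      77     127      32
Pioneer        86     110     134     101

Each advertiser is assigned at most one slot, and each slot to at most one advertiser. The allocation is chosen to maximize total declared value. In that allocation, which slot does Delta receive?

Delta receives Slot 4.

Optimal: Harbor→Slot 2 ($135), Delta→Slot 4 ($120), Summit→Slot 6 ($127), Pioneer→Slot 3 ($110) — total 135+120+127+110 = $492.
Row-greedy (each advertiser in turn takes its best remaining slot) gives $443, worse by 49.
Swapping Summit↔Harbor (Summit→Slot 2 $123, Harbor→Slot 6 $104) loses 35.
No other one-to-one assignment exceeds $492.
Delta's own top slot is Slot 6 ($130), but forcing Delta→Slot 6 and reassigning the rest optimally gives only $473 — worse by 19.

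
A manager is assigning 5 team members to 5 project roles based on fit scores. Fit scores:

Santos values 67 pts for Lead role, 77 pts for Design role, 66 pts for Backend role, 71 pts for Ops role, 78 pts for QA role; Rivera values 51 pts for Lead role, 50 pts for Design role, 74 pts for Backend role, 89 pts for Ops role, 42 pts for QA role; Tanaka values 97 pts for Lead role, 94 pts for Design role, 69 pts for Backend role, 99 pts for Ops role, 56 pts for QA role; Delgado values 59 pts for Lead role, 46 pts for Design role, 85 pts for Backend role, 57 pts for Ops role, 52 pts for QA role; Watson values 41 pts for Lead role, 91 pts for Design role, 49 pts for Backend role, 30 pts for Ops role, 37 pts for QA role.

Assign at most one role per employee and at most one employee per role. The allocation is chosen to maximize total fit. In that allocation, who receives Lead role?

Tanaka receives Lead role.

Optimal: Santos→QA role (78 pts), Rivera→Ops role (89 pts), Tanaka→Lead role (97 pts), Delgado→Backend role (85 pts), Watson→Design role (91 pts) — total 78+89+97+85+91 = 440 pts.
Max-entry greedy (repeatedly take the single best remaining cell) gives 404 pts, worse by 36.
Swapping Delgado↔Santos (Delgado→QA role 52 pts, Santos→Backend role 66 pts) loses 45.
Tanaka's own top role is Ops role (99 pts), but forcing Tanaka→Ops role and reassigning the rest optimally gives only 404 pts — worse by 36.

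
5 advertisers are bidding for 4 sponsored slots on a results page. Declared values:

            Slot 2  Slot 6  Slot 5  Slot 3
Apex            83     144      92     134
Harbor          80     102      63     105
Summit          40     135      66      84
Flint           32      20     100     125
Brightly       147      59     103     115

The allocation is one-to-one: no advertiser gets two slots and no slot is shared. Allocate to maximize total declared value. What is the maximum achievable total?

Optimal: Brightly→Slot 2 ($147), Summit→Slot 6 ($135), Flint→Slot 5 ($100), Apex→Slot 3 ($134) — total 147+135+100+134 = $516.
Row-greedy (each advertiser in turn takes its best remaining slot) gives $347, worse by 169.

Max total: $516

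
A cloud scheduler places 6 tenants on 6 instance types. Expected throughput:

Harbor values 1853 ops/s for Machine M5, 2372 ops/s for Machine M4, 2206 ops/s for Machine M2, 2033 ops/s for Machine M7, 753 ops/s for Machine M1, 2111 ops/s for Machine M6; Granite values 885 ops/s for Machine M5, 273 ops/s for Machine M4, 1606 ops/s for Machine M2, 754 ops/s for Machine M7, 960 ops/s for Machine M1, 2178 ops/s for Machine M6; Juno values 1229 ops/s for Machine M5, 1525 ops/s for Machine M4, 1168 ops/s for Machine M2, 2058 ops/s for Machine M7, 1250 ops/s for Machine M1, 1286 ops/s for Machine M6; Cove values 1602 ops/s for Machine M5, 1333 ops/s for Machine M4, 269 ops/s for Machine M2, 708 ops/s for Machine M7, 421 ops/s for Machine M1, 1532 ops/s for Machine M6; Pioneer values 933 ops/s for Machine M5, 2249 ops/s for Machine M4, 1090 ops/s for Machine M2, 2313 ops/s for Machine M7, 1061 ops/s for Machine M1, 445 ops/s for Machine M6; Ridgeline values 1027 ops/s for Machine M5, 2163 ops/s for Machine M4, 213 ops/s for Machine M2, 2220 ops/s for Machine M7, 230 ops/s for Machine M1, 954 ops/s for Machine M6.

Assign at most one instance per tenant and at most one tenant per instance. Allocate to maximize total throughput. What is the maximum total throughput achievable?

Optimal: Harbor→Machine M2 (2206 ops/s), Granite→Machine M6 (2178 ops/s), Juno→Machine M1 (1250 ops/s), Cove→Machine M5 (1602 ops/s), Pioneer→Machine M7 (2313 ops/s), Ridgeline→Machine M4 (2163 ops/s) — total 2206+2178+1250+1602+2313+2163 = 11712 ops/s.
Row-greedy (each tenant in turn takes its best remaining instance) gives 9530 ops/s, worse by 2182.
Swapping Juno↔Cove (Juno→Machine M5 1229 ops/s, Cove→Machine M1 421 ops/s) loses 1202.

Maximum total: 11712 ops/s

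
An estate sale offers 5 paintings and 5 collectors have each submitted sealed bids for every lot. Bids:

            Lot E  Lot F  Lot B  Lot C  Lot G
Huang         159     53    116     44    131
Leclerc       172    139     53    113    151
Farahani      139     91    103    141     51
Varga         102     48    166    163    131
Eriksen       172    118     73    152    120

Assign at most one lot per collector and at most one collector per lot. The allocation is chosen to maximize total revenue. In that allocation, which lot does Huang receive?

Huang receives Lot G.

Optimal: Huang→Lot G ($131), Leclerc→Lot F ($139), Farahani→Lot C ($141), Varga→Lot B ($166), Eriksen→Lot E ($172) — total 131+139+141+166+172 = $749.
Row-greedy (each collector in turn takes its best remaining lot) gives $735, worse by 14.
Next-best assignment: Huang→Lot E, Leclerc→Lot G, Farahani→Lot C, Varga→Lot B, Eriksen→Lot F = $735.
Swapping Eriksen↔Varga (Eriksen→Lot B $73, Varga→Lot E $102) loses 163.
Huang's own top lot is Lot E ($159), but forcing Huang→Lot E and reassigning the rest optimally gives only $735 — worse by 14.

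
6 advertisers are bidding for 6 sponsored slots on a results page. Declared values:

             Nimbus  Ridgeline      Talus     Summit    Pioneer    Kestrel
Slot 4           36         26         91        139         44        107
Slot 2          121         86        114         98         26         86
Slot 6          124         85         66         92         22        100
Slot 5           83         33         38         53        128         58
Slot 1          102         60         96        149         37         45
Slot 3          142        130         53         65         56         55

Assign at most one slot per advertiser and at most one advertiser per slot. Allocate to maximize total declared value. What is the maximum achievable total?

Optimal: Nimbus→Slot 6 ($124), Ridgeline→Slot 3 ($130), Talus→Slot 2 ($114), Summit→Slot 1 ($149), Pioneer→Slot 5 ($128), Kestrel→Slot 4 ($107) — total 124+130+114+149+128+107 = $752.
Row-greedy (each advertiser in turn takes its best remaining slot) gives $691, worse by 61.
Next-best assignment: Nimbus→Slot 3, Ridgeline→Slot 6, Talus→Slot 2, Summit→Slot 1, Pioneer→Slot 5, Kestrel→Slot 4 = $725.
Swapping Ridgeline↔Kestrel (Ridgeline→Slot 4 $26, Kestrel→Slot 3 $55) loses 156.
Checked against all permutations: $752 is optimal.

Maximum total: $752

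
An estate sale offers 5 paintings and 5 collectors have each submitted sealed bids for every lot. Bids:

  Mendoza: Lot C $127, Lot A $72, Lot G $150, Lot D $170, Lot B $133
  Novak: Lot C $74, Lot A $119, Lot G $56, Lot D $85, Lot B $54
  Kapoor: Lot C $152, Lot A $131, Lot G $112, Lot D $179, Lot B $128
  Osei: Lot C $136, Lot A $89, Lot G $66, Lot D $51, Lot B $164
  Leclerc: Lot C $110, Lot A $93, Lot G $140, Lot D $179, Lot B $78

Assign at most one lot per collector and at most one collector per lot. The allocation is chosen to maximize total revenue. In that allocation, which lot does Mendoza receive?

This is the linear assignment problem.
Optimal: Mendoza→Lot G ($150), Novak→Lot A ($119), Kapoor→Lot C ($152), Osei→Lot B ($164), Leclerc→Lot D ($179) — total 150+119+152+164+179 = $764.
Row-greedy (each collector in turn takes its best remaining lot) gives $745, worse by 19.
Next-best assignment: Mendoza→Lot D, Novak→Lot A, Kapoor→Lot C, Osei→Lot B, Leclerc→Lot G = $745.
Mendoza's own top lot is Lot D ($170), but forcing Mendoza→Lot D and reassigning the rest optimally gives only $745 — worse by 19.

Mendoza receives Lot G.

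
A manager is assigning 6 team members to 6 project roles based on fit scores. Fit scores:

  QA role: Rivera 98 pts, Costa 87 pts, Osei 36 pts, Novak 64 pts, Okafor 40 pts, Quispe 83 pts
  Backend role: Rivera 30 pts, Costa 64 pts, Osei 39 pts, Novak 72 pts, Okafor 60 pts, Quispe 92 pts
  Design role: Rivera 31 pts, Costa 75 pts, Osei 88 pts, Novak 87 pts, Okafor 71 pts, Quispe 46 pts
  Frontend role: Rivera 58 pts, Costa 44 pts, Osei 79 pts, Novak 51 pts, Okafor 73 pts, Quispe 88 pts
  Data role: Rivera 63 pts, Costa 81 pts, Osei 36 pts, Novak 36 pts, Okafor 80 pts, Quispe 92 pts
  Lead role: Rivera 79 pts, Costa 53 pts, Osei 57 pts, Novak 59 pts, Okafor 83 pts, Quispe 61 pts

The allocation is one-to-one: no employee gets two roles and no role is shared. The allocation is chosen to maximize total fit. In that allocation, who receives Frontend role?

Optimal: Rivera→QA role (98 pts), Costa→Data role (81 pts), Osei→Frontend role (79 pts), Novak→Design role (87 pts), Okafor→Lead role (83 pts), Quispe→Backend role (92 pts) — total 98+81+79+87+83+92 = 520 pts.
Row-greedy (each employee in turn takes its best remaining role) gives 510 pts, worse by 10.
Swapping Costa↔Rivera (Costa→QA role 87 pts, Rivera→Data role 63 pts) loses 29.
Osei's own top role is Design role (88 pts), but forcing Osei→Design role and reassigning the rest optimally gives only 510 pts — worse by 10.

Osei receives Frontend role.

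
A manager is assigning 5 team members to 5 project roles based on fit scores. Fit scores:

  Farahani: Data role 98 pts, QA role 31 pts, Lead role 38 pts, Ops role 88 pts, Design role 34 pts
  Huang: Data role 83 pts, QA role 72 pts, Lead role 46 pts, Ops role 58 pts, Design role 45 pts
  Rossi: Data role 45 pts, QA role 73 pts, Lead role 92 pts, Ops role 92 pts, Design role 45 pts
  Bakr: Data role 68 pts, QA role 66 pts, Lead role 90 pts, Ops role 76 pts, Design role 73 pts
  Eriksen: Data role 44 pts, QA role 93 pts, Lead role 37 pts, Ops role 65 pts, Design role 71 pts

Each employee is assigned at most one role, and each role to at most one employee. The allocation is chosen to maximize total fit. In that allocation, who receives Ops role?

Farahani receives Ops role.

Optimal: Farahani→Ops role (88 pts), Huang→Data role (83 pts), Rossi→Lead role (92 pts), Bakr→Design role (73 pts), Eriksen→QA role (93 pts) — total 88+83+92+73+93 = 429 pts.
Column-greedy (each role in turn goes to its best remaining employee) gives 404 pts, worse by 25.
Next-best assignment: Farahani→Data role, Huang→QA role, Rossi→Ops role, Bakr→Lead role, Eriksen→Design role = 423 pts.
Swapping Rossi↔Bakr (Rossi→Design role 45 pts, Bakr→Lead role 90 pts) loses 30.
Farahani's own top role is Data role (98 pts), but forcing Farahani→Data role and reassigning the rest optimally gives only 423 pts — worse by 6.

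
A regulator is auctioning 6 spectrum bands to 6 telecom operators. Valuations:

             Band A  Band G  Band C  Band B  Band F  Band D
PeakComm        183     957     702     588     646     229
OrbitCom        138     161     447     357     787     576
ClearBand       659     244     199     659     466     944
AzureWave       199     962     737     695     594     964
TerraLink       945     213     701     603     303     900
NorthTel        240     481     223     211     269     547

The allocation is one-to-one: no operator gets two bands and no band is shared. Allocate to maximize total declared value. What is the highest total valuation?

Max total: $4632M

Optimal: PeakComm→Band G ($957M), OrbitCom→Band F ($787M), ClearBand→Band B ($659M), AzureWave→Band C ($737M), TerraLink→Band A ($945M), NorthTel→Band D ($547M) — total 957+787+659+737+945+547 = $4632M.
Row-greedy (each operator in turn takes its best remaining band) gives $4581M, worse by 51.
Next-best assignment: PeakComm→Band C, OrbitCom→Band F, ClearBand→Band B, AzureWave→Band G, TerraLink→Band A, NorthTel→Band D = $4602M.
Swapping TerraLink↔OrbitCom (TerraLink→Band F $303M, OrbitCom→Band A $138M) loses 1291.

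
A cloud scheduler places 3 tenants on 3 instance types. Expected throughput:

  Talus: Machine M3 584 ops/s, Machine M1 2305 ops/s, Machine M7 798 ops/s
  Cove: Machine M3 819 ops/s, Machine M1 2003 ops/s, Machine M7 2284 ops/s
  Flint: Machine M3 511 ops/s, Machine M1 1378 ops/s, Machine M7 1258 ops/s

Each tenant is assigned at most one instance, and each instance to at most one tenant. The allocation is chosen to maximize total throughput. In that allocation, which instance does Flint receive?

This is a one-to-one assignment (maximum-weight bipartite matching).
Optimal: Talus→Machine M1 (2305 ops/s), Cove→Machine M7 (2284 ops/s), Flint→Machine M3 (511 ops/s) — total 2305+2284+511 = 5100 ops/s.
Column-greedy (each instance in turn goes to its best remaining tenant) gives 4382 ops/s, worse by 718.
Next-best assignment: Talus→Machine M1, Cove→Machine M3, Flint→Machine M7 = 4382 ops/s.
Swapping Flint↔Cove (Flint→Machine M7 1258 ops/s, Cove→Machine M3 819 ops/s) loses 718.
Flint's own top instance is Machine M1 (1378 ops/s), but forcing Flint→Machine M1 and reassigning the rest optimally gives only 4246 ops/s — worse by 854.

Flint receives Machine M3.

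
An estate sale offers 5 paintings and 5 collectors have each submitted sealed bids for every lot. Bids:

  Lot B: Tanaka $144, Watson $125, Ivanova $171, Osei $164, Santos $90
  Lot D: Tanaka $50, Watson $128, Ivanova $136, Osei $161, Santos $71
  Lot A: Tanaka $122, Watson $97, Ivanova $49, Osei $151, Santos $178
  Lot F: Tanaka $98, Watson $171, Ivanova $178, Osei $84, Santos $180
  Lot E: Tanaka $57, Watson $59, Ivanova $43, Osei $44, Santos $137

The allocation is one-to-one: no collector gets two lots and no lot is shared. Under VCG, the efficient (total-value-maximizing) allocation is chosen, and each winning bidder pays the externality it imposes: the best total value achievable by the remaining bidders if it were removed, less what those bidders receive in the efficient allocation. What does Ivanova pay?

Efficient allocation: Tanaka→Lot A ($122), Watson→Lot F ($171), Ivanova→Lot B ($171), Osei→Lot D ($161), Santos→Lot E ($137); total welfare W = $762.
Ivanova receives Lot B at value $171, so the others get W − 171 = $591.
Without Ivanova: best allocation of the remaining 4 bidders over all 5 lots is Tanaka→Lot B ($144), Watson→Lot F ($171), Osei→Lot D ($161), Santos→Lot A ($178), total $654.
VCG payment = (others' best without Ivanova) − (others' welfare with Ivanova) = 654 − 591 = $63.

Ivanova pays $63.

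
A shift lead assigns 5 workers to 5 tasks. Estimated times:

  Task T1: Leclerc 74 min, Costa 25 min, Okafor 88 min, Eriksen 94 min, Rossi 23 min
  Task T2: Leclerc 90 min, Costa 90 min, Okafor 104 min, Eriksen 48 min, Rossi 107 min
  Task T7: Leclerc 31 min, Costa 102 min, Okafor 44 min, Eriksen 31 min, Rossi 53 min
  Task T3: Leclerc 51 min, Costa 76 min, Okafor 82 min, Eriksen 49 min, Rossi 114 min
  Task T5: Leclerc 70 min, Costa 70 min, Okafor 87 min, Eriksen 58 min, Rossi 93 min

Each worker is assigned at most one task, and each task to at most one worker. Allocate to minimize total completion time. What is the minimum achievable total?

Min total: 236 min

Optimal: Leclerc→Task T3 (51 min), Costa→Task T5 (70 min), Okafor→Task T7 (44 min), Eriksen→Task T2 (48 min), Rossi→Task T1 (23 min) — total 51+70+44+48+23 = 236 min.
Column-greedy (each task in turn goes to its cheapest remaining worker) gives 265 min, worse by 29.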